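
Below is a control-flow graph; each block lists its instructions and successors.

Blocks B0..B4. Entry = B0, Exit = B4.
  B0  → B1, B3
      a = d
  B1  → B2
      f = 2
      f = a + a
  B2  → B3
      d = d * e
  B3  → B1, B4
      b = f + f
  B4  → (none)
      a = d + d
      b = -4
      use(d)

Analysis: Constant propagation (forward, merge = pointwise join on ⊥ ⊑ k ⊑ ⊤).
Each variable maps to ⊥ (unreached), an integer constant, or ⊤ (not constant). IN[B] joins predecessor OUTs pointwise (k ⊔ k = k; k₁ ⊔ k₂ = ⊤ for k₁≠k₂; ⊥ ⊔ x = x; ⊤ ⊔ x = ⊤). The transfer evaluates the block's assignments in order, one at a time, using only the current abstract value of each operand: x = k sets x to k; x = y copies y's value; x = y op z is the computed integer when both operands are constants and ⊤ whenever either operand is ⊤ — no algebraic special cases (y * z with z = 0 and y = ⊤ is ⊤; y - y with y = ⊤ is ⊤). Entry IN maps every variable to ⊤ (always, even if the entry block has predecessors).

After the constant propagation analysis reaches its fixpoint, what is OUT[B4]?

Fixpoint table:
  B0:   IN=(all ⊤)   OUT=(all ⊤)
  B1:   IN=(all ⊤)   OUT=(all ⊤)
  B2:   IN=(all ⊤)   OUT=(all ⊤)
  B3:   IN=(all ⊤)   OUT=(all ⊤)
  B4:   IN=(all ⊤)   OUT={b:-4; rest ⊤}

Merge at B4: IN[B4] = OUT[B3] = {a: ⊤, b: ⊤, c: ⊤, d: ⊤, e: ⊤, f: ⊤}
Applying B4's transfer function to that IN value gives OUT[B4] (row B4 above).

Answer: {a: ⊤, b: -4, c: ⊤, d: ⊤, e: ⊤, f: ⊤}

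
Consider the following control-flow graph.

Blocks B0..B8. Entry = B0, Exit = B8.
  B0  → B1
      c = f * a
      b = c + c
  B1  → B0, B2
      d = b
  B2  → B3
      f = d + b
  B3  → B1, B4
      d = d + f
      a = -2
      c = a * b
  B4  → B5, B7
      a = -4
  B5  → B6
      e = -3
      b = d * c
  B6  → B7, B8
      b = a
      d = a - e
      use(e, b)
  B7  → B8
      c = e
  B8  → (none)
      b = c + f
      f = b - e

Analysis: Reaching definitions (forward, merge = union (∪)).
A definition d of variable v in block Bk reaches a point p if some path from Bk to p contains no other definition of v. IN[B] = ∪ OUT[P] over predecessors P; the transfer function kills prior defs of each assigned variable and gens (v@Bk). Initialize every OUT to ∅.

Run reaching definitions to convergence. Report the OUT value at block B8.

Answer: {a@B4, b@B8, c@B3, c@B7, d@B3, d@B6, e@B5, f@B8}

Working:
Converged values:
  B0: | IN={a@B3, b@B0, c@B0, c@B3, d@B1, f@B2} | OUT={a@B3, b@B0, c@B0, d@B1, f@B2}
  B1: | IN={a@B3, b@B0, c@B0, c@B3, d@B1, d@B3, f@B2} | OUT={a@B3, b@B0, c@B0, c@B3, d@B1, f@B2}
  B2: | IN={a@B3, b@B0, c@B0, c@B3, d@B1, f@B2} | OUT={a@B3, b@B0, c@B0, c@B3, d@B1, f@B2}
  B3: | IN={a@B3, b@B0, c@B0, c@B3, d@B1, f@B2} | OUT={a@B3, b@B0, c@B3, d@B3, f@B2}
  B4: | IN={a@B3, b@B0, c@B3, d@B3, f@B2} | OUT={a@B4, b@B0, c@B3, d@B3, f@B2}
  B5: | IN={a@B4, b@B0, c@B3, d@B3, f@B2} | OUT={a@B4, b@B5, c@B3, d@B3, e@B5, f@B2}
  B6: | IN={a@B4, b@B5, c@B3, d@B3, e@B5, f@B2} | OUT={a@B4, b@B6, c@B3, d@B6, e@B5, f@B2}
  B7: | IN={a@B4, b@B0, b@B6, c@B3, d@B3, d@B6, e@B5, f@B2} | OUT={a@B4, b@B0, b@B6, c@B7, d@B3, d@B6, e@B5, f@B2}
  B8: | IN={a@B4, b@B0, b@B6, c@B3, c@B7, d@B3, d@B6, e@B5, f@B2} | OUT={a@B4, b@B8, c@B3, c@B7, d@B3, d@B6, e@B5, f@B8}

Merge at B8: IN[B8] = OUT[B6] ⊔ OUT[B7] = {a@B4, b@B0, b@B6, c@B3, c@B7, d@B3, d@B6, e@B5, f@B2}
Applying B8's transfer function to that IN value gives OUT[B8] (row B8 above).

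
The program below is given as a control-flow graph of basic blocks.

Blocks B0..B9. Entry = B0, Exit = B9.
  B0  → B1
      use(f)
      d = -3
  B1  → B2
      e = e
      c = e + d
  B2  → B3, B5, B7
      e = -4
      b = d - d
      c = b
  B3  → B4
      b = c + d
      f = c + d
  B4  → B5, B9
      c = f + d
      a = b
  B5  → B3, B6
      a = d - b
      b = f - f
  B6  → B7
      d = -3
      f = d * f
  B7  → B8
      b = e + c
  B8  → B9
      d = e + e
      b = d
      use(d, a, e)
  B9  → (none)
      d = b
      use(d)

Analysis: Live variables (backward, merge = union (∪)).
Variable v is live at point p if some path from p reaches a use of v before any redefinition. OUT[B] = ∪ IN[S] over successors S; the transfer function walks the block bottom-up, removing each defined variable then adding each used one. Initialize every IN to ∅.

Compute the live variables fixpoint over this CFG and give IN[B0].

Fixpoint table:
  B0: | IN={a, e, f} | OUT={a, d, e, f}
  B1: | IN={a, d, e, f} | OUT={a, d, f}
  B2: | IN={a, d, f} | OUT={a, b, c, d, e, f}
  B3: | IN={c, d, e} | OUT={b, d, e, f}
  B4: | IN={b, d, e, f} | OUT={b, c, d, e, f}
  B5: | IN={b, c, d, e, f} | OUT={a, c, d, e, f}
  B6: | IN={a, c, e, f} | OUT={a, c, e}
  B7: | IN={a, c, e} | OUT={a, e}
  B8: | IN={a, e} | OUT={b}
  B9: | IN={b} | OUT={}

Merge at B0: OUT[B0] = IN[B1] = {a, d, e, f}
Applying B0's transfer function to that OUT value gives IN[B0] (row B0 above).

Answer: {a, e, f}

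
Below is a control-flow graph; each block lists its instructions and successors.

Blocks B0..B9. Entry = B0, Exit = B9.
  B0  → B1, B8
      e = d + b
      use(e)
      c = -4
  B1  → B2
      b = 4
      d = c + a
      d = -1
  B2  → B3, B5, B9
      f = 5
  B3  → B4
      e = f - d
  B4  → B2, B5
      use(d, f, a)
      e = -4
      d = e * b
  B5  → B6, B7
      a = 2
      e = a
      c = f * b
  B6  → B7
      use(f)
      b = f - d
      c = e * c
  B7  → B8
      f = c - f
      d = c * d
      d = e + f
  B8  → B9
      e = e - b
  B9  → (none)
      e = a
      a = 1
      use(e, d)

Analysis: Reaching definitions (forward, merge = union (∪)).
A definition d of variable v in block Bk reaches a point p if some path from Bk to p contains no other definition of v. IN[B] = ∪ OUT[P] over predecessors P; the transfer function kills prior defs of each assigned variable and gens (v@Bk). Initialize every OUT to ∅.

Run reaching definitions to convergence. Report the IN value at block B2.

Answer: {b@B1, c@B0, d@B1, d@B4, e@B0, e@B4, f@B2}

Working:
Converged values:
  B0:   IN={}   OUT={c@B0, e@B0}
  B1:   IN={c@B0, e@B0}   OUT={b@B1, c@B0, d@B1, e@B0}
  B2:   IN={b@B1, c@B0, d@B1, d@B4, e@B0, e@B4, f@B2}   OUT={b@B1, c@B0, d@B1, d@B4, e@B0, e@B4, f@B2}
  B3:   IN={b@B1, c@B0, d@B1, d@B4, e@B0, e@B4, f@B2}   OUT={b@B1, c@B0, d@B1, d@B4, e@B3, f@B2}
  B4:   IN={b@B1, c@B0, d@B1, d@B4, e@B3, f@B2}   OUT={b@B1, c@B0, d@B4, e@B4, f@B2}
  B5:   IN={b@B1, c@B0, d@B1, d@B4, e@B0, e@B4, f@B2}   OUT={a@B5, b@B1, c@B5, d@B1, d@B4, e@B5, f@B2}
  B6:   IN={a@B5, b@B1, c@B5, d@B1, d@B4, e@B5, f@B2}   OUT={a@B5, b@B6, c@B6, d@B1, d@B4, e@B5, f@B2}
  B7:   IN={a@B5, b@B1, b@B6, c@B5, c@B6, d@B1, d@B4, e@B5, f@B2}   OUT={a@B5, b@B1, b@B6, c@B5, c@B6, d@B7, e@B5, f@B7}
  B8:   IN={a@B5, b@B1, b@B6, c@B0, c@B5, c@B6, d@B7, e@B0, e@B5, f@B7}   OUT={a@B5, b@B1, b@B6, c@B0, c@B5, c@B6, d@B7, e@B8, f@B7}
  B9:   IN={a@B5, b@B1, b@B6, c@B0, c@B5, c@B6, d@B1, d@B4, d@B7, e@B0, e@B4, e@B8, f@B2, f@B7}   OUT={a@B9, b@B1, b@B6, c@B0, c@B5, c@B6, d@B1, d@B4, d@B7, e@B9, f@B2, f@B7}

Merge at B2: IN[B2] = OUT[B1] ⊔ OUT[B4] = {b@B1, c@B0, d@B1, d@B4, e@B0, e@B4, f@B2}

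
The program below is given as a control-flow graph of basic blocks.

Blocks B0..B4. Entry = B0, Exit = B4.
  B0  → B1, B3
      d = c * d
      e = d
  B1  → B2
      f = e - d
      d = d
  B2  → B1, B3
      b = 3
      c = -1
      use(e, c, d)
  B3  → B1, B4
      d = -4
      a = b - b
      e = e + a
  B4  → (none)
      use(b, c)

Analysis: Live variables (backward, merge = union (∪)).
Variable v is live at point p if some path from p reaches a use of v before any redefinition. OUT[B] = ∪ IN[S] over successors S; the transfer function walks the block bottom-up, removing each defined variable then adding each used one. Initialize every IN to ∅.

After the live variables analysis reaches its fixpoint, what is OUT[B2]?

Answer: {b, c, d, e}

Working:
Per-block solution:
  B0:  IN={b, c, d}  OUT={b, c, d, e}
  B1:  IN={d, e}  OUT={d, e}
  B2:  IN={d, e}  OUT={b, c, d, e}
  B3:  IN={b, c, e}  OUT={b, c, d, e}
  B4:  IN={b, c}  OUT={}

Merge at B2: OUT[B2] = IN[B1] ⊔ IN[B3] = {b, c, d, e}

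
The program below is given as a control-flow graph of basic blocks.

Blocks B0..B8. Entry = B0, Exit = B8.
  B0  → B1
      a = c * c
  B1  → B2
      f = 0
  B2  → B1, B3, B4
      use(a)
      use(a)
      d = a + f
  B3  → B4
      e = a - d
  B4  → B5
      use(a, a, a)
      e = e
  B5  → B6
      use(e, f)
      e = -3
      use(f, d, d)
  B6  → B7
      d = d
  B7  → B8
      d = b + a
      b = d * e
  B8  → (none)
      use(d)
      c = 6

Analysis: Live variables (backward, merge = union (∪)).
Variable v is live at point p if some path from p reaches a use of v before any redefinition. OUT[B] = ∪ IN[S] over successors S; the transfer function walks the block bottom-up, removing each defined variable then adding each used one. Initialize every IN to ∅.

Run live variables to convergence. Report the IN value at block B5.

Answer: {a, b, d, e, f}

Trace:
Converged values:
  B0:  IN={b, c, e}  OUT={a, b, e}
  B1:  IN={a, b, e}  OUT={a, b, e, f}
  B2:  IN={a, b, e, f}  OUT={a, b, d, e, f}
  B3:  IN={a, b, d, f}  OUT={a, b, d, e, f}
  B4:  IN={a, b, d, e, f}  OUT={a, b, d, e, f}
  B5:  IN={a, b, d, e, f}  OUT={a, b, d, e}
  B6:  IN={a, b, d, e}  OUT={a, b, e}
  B7:  IN={a, b, e}  OUT={d}
  B8:  IN={d}  OUT={}

Merge at B5: OUT[B5] = IN[B6] = {a, b, d, e}
Applying B5's transfer function to that OUT value gives IN[B5] (row B5 above).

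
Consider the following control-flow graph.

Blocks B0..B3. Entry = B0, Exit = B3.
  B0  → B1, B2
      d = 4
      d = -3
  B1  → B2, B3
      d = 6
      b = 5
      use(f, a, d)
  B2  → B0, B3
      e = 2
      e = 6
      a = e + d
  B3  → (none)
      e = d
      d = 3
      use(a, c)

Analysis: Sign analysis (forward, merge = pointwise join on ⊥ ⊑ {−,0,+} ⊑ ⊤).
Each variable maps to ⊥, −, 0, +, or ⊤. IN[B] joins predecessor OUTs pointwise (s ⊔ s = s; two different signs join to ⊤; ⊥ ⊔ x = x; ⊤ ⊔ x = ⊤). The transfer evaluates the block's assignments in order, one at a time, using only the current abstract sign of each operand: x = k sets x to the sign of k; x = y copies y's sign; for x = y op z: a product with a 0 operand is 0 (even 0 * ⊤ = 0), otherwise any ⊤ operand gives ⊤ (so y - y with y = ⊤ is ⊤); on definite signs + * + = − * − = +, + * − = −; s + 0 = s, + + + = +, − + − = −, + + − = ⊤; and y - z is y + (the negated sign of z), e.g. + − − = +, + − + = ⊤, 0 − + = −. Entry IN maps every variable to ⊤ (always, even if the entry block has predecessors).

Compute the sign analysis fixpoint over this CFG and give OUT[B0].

Per-block solution:
  B0:   IN=(all ⊤)   OUT={d:-; rest ⊤}
  B1:   IN={d:-; rest ⊤}   OUT={b:+, d:+; rest ⊤}
  B2:   IN=(all ⊤)   OUT={e:+; rest ⊤}
  B3:   IN=(all ⊤)   OUT={d:+; rest ⊤}

Merge at B0 (entry node, so the boundary value (all ⊤) is joined with the incoming edge(s)): IN[B0] = (all ⊤) ⊔ OUT[B2] = {a: ⊤, b: ⊤, c: ⊤, d: ⊤, e: ⊤, f: ⊤}
Applying B0's transfer function to that IN value gives OUT[B0] (row B0 above).

Answer: {a: ⊤, b: ⊤, c: ⊤, d: -, e: ⊤, f: ⊤}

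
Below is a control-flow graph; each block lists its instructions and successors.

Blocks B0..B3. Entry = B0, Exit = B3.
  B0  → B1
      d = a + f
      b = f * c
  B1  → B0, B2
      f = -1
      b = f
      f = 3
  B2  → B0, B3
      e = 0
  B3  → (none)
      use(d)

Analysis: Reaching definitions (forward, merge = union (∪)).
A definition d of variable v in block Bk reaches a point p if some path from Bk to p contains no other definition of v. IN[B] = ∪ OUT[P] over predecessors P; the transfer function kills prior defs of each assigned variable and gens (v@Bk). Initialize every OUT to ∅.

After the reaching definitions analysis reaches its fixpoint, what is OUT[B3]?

Fixpoint table:
  B0:  IN={b@B1, d@B0, e@B2, f@B1}  OUT={b@B0, d@B0, e@B2, f@B1}
  B1:  IN={b@B0, d@B0, e@B2, f@B1}  OUT={b@B1, d@B0, e@B2, f@B1}
  B2:  IN={b@B1, d@B0, e@B2, f@B1}  OUT={b@B1, d@B0, e@B2, f@B1}
  B3:  IN={b@B1, d@B0, e@B2, f@B1}  OUT={b@B1, d@B0, e@B2, f@B1}

Merge at B3: IN[B3] = OUT[B2] = {b@B1, d@B0, e@B2, f@B1}
Applying B3's transfer function to that IN value gives OUT[B3] (row B3 above).

Answer: {b@B1, d@B0, e@B2, f@B1}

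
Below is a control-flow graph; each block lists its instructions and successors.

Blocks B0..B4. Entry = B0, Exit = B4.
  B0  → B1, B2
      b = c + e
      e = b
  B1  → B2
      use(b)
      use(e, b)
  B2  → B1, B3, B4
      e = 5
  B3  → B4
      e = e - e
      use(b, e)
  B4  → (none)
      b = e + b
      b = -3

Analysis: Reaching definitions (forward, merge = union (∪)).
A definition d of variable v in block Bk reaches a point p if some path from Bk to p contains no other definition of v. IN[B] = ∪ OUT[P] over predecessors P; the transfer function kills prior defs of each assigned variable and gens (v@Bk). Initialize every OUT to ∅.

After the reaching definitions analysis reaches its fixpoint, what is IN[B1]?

Answer: {b@B0, e@B0, e@B2}

Working:
Fixpoint table:
  B0:  IN={}  OUT={b@B0, e@B0}
  B1:  IN={b@B0, e@B0, e@B2}  OUT={b@B0, e@B0, e@B2}
  B2:  IN={b@B0, e@B0, e@B2}  OUT={b@B0, e@B2}
  B3:  IN={b@B0, e@B2}  OUT={b@B0, e@B3}
  B4:  IN={b@B0, e@B2, e@B3}  OUT={b@B4, e@B2, e@B3}

Merge at B1: IN[B1] = OUT[B0] ⊔ OUT[B2] = {b@B0, e@B0, e@B2}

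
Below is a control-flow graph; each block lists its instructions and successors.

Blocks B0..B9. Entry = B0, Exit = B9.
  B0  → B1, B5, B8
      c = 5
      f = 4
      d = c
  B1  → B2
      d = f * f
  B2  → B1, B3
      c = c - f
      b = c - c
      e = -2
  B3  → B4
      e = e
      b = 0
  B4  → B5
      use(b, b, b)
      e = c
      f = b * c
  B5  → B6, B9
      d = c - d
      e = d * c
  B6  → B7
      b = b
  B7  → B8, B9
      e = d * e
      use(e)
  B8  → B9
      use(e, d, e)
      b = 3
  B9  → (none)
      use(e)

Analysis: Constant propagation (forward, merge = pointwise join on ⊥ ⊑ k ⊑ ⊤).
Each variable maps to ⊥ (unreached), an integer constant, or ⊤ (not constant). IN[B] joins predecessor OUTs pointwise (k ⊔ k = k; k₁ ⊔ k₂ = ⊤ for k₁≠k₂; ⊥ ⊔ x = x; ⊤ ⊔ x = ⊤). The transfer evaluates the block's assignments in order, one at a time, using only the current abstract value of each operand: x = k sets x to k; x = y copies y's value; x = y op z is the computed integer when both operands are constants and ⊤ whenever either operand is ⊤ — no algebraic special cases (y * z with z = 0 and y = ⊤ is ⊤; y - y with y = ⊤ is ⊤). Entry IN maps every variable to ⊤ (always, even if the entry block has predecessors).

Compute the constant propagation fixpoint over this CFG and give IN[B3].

Answer: {a: ⊤, b: ⊤, c: ⊤, d: 16, e: -2, f: 4}

Trace:
Per-block solution:
  B0: | IN=(all ⊤) | OUT={c:5, d:5, f:4; rest ⊤}
  B1: | IN={f:4; rest ⊤} | OUT={d:16, f:4; rest ⊤}
  B2: | IN={d:16, f:4; rest ⊤} | OUT={d:16, e:-2, f:4; rest ⊤}
  B3: | IN={d:16, e:-2, f:4; rest ⊤} | OUT={b:0, d:16, e:-2, f:4; rest ⊤}
  B4: | IN={b:0, d:16, e:-2, f:4; rest ⊤} | OUT={b:0, d:16; rest ⊤}
  B5: | IN=(all ⊤) | OUT=(all ⊤)
  B6: | IN=(all ⊤) | OUT=(all ⊤)
  B7: | IN=(all ⊤) | OUT=(all ⊤)
  B8: | IN=(all ⊤) | OUT={b:3; rest ⊤}
  B9: | IN=(all ⊤) | OUT=(all ⊤)

Merge at B3: IN[B3] = OUT[B2] = {a: ⊤, b: ⊤, c: ⊤, d: 16, e: -2, f: 4}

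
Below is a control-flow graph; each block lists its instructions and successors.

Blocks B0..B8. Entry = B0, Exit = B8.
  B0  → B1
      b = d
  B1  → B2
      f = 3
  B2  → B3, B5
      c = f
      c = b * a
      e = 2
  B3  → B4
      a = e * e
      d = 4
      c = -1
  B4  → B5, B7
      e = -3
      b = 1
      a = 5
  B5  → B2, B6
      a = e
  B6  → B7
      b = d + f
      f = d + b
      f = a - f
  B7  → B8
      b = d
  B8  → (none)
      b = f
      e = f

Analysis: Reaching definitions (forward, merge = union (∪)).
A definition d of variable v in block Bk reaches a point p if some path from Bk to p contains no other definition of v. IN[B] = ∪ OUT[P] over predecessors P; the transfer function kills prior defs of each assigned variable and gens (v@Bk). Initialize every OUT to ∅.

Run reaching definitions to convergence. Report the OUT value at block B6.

Fixpoint table:
  B0:  IN={}  OUT={b@B0}
  B1:  IN={b@B0}  OUT={b@B0, f@B1}
  B2:  IN={a@B5, b@B0, b@B4, c@B2, c@B3, d@B3, e@B2, e@B4, f@B1}  OUT={a@B5, b@B0, b@B4, c@B2, d@B3, e@B2, f@B1}
  B3:  IN={a@B5, b@B0, b@B4, c@B2, d@B3, e@B2, f@B1}  OUT={a@B3, b@B0, b@B4, c@B3, d@B3, e@B2, f@B1}
  B4:  IN={a@B3, b@B0, b@B4, c@B3, d@B3, e@B2, f@B1}  OUT={a@B4, b@B4, c@B3, d@B3, e@B4, f@B1}
  B5:  IN={a@B4, a@B5, b@B0, b@B4, c@B2, c@B3, d@B3, e@B2, e@B4, f@B1}  OUT={a@B5, b@B0, b@B4, c@B2, c@B3, d@B3, e@B2, e@B4, f@B1}
  B6:  IN={a@B5, b@B0, b@B4, c@B2, c@B3, d@B3, e@B2, e@B4, f@B1}  OUT={a@B5, b@B6, c@B2, c@B3, d@B3, e@B2, e@B4, f@B6}
  B7:  IN={a@B4, a@B5, b@B4, b@B6, c@B2, c@B3, d@B3, e@B2, e@B4, f@B1, f@B6}  OUT={a@B4, a@B5, b@B7, c@B2, c@B3, d@B3, e@B2, e@B4, f@B1, f@B6}
  B8:  IN={a@B4, a@B5, b@B7, c@B2, c@B3, d@B3, e@B2, e@B4, f@B1, f@B6}  OUT={a@B4, a@B5, b@B8, c@B2, c@B3, d@B3, e@B8, f@B1, f@B6}

Merge at B6: IN[B6] = OUT[B5] = {a@B5, b@B0, b@B4, c@B2, c@B3, d@B3, e@B2, e@B4, f@B1}
Applying B6's transfer function to that IN value gives OUT[B6] (row B6 above).

Answer: {a@B5, b@B6, c@B2, c@B3, d@B3, e@B2, e@B4, f@B6}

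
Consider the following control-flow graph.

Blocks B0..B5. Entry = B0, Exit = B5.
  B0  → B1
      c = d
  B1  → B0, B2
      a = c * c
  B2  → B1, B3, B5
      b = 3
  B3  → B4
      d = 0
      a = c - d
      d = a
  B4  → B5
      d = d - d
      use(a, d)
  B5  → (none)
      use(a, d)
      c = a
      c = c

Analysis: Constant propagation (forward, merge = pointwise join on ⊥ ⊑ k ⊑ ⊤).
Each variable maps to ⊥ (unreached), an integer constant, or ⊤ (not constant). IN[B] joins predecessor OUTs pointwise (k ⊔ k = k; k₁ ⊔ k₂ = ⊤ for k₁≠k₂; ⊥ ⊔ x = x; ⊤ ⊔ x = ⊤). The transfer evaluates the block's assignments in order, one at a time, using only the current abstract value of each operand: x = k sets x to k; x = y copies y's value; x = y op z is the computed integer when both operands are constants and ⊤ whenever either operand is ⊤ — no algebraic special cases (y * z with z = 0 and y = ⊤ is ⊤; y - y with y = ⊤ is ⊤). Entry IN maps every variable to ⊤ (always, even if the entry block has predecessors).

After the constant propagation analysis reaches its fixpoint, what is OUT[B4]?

Answer: {a: ⊤, b: 3, c: ⊤, d: ⊤, e: ⊤, f: ⊤}

Trace:
Fixpoint table:
  B0:  IN=(all ⊤)  OUT=(all ⊤)
  B1:  IN=(all ⊤)  OUT=(all ⊤)
  B2:  IN=(all ⊤)  OUT={b:3; rest ⊤}
  B3:  IN={b:3; rest ⊤}  OUT={b:3; rest ⊤}
  B4:  IN={b:3; rest ⊤}  OUT={b:3; rest ⊤}
  B5:  IN={b:3; rest ⊤}  OUT={b:3; rest ⊤}

Merge at B4: IN[B4] = OUT[B3] = {a: ⊤, b: 3, c: ⊤, d: ⊤, e: ⊤, f: ⊤}
Applying B4's transfer function to that IN value gives OUT[B4] (row B4 above).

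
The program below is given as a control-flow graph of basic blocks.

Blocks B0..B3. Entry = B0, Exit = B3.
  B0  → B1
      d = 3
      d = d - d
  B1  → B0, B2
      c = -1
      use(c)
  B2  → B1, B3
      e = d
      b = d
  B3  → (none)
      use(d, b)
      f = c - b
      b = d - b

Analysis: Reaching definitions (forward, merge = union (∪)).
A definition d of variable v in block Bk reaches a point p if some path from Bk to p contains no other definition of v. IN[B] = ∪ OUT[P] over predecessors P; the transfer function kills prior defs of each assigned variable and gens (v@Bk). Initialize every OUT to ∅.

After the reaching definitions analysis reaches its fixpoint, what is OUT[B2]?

Per-block solution:
  B0:  IN={b@B2, c@B1, d@B0, e@B2}  OUT={b@B2, c@B1, d@B0, e@B2}
  B1:  IN={b@B2, c@B1, d@B0, e@B2}  OUT={b@B2, c@B1, d@B0, e@B2}
  B2:  IN={b@B2, c@B1, d@B0, e@B2}  OUT={b@B2, c@B1, d@B0, e@B2}
  B3:  IN={b@B2, c@B1, d@B0, e@B2}  OUT={b@B3, c@B1, d@B0, e@B2, f@B3}

Merge at B2: IN[B2] = OUT[B1] = {b@B2, c@B1, d@B0, e@B2}
Applying B2's transfer function to that IN value gives OUT[B2] (row B2 above).

Answer: {b@B2, c@B1, d@B0, e@B2}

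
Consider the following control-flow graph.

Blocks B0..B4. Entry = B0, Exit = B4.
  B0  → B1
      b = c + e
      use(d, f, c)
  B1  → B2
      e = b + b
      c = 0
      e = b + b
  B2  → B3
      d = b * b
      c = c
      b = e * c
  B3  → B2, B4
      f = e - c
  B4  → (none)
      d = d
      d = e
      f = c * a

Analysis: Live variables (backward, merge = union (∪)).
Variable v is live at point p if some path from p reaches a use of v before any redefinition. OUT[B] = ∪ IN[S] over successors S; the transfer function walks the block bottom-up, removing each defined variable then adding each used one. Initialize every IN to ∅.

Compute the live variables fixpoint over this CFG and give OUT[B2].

Answer: {a, b, c, d, e}

Trace:
Per-block solution:
  B0:  IN={a, c, d, e, f}  OUT={a, b}
  B1:  IN={a, b}  OUT={a, b, c, e}
  B2:  IN={a, b, c, e}  OUT={a, b, c, d, e}
  B3:  IN={a, b, c, d, e}  OUT={a, b, c, d, e}
  B4:  IN={a, c, d, e}  OUT={}

Merge at B2: OUT[B2] = IN[B3] = {a, b, c, d, e}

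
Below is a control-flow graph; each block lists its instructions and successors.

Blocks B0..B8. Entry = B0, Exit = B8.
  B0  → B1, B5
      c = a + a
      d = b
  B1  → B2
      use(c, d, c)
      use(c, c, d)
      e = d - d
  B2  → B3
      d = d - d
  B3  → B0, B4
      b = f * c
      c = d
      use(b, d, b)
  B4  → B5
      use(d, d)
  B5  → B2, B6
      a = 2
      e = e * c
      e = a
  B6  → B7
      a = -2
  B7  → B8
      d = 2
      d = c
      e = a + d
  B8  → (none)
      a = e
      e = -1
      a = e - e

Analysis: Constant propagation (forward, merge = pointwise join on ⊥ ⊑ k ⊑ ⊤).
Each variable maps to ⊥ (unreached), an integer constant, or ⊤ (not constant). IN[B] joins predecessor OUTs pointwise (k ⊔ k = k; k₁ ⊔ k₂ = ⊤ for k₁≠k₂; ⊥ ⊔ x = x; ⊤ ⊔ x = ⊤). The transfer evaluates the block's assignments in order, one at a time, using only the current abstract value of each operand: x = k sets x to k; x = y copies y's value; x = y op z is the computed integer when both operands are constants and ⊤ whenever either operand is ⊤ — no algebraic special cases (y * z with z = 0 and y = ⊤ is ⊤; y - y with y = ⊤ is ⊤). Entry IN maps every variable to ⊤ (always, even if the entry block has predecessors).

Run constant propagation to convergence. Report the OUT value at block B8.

Answer: {a: 0, b: ⊤, c: ⊤, d: ⊤, e: -1, f: ⊤}

Derivation:
Converged values:
  B0: | IN=(all ⊤) | OUT=(all ⊤)
  B1: | IN=(all ⊤) | OUT=(all ⊤)
  B2: | IN=(all ⊤) | OUT=(all ⊤)
  B3: | IN=(all ⊤) | OUT=(all ⊤)
  B4: | IN=(all ⊤) | OUT=(all ⊤)
  B5: | IN=(all ⊤) | OUT={a:2, e:2; rest ⊤}
  B6: | IN={a:2, e:2; rest ⊤} | OUT={a:-2, e:2; rest ⊤}
  B7: | IN={a:-2, e:2; rest ⊤} | OUT={a:-2; rest ⊤}
  B8: | IN={a:-2; rest ⊤} | OUT={a:0, e:-1; rest ⊤}

Merge at B8: IN[B8] = OUT[B7] = {a: -2, b: ⊤, c: ⊤, d: ⊤, e: ⊤, f: ⊤}
Applying B8's transfer function to that IN value gives OUT[B8] (row B8 above).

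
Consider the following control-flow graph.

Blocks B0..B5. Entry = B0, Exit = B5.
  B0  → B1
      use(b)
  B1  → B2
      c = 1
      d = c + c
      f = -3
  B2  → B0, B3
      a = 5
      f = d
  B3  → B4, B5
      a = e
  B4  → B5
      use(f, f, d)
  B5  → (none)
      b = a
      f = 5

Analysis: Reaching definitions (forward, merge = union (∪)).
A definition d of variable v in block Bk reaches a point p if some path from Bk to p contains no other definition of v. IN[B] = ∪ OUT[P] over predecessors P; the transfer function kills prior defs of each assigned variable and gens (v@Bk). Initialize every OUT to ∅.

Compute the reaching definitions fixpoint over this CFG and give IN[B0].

Answer: {a@B2, c@B1, d@B1, f@B2}

Working:
Fixpoint table:
  B0:  IN={a@B2, c@B1, d@B1, f@B2}  OUT={a@B2, c@B1, d@B1, f@B2}
  B1:  IN={a@B2, c@B1, d@B1, f@B2}  OUT={a@B2, c@B1, d@B1, f@B1}
  B2:  IN={a@B2, c@B1, d@B1, f@B1}  OUT={a@B2, c@B1, d@B1, f@B2}
  B3:  IN={a@B2, c@B1, d@B1, f@B2}  OUT={a@B3, c@B1, d@B1, f@B2}
  B4:  IN={a@B3, c@B1, d@B1, f@B2}  OUT={a@B3, c@B1, d@B1, f@B2}
  B5:  IN={a@B3, c@B1, d@B1, f@B2}  OUT={a@B3, b@B5, c@B1, d@B1, f@B5}

Merge at B0 (entry node, so the boundary value {} is joined with the incoming edge(s)): IN[B0] = {} ⊔ OUT[B2] = {a@B2, c@B1, d@B1, f@B2}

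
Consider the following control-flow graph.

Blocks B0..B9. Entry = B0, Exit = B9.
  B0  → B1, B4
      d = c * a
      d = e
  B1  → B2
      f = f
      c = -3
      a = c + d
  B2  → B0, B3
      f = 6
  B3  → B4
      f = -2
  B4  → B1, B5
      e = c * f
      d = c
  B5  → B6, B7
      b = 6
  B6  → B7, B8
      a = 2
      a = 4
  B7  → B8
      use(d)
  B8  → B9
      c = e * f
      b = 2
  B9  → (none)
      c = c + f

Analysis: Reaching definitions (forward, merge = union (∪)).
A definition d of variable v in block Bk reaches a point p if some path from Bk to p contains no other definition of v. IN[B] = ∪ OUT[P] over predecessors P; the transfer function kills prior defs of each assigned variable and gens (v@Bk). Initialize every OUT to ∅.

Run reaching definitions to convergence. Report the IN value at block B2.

Answer: {a@B1, c@B1, d@B0, d@B4, e@B4, f@B1}

Trace:
Per-block solution:
  B0: | IN={a@B1, c@B1, d@B0, d@B4, e@B4, f@B2} | OUT={a@B1, c@B1, d@B0, e@B4, f@B2}
  B1: | IN={a@B1, c@B1, d@B0, d@B4, e@B4, f@B2, f@B3} | OUT={a@B1, c@B1, d@B0, d@B4, e@B4, f@B1}
  B2: | IN={a@B1, c@B1, d@B0, d@B4, e@B4, f@B1} | OUT={a@B1, c@B1, d@B0, d@B4, e@B4, f@B2}
  B3: | IN={a@B1, c@B1, d@B0, d@B4, e@B4, f@B2} | OUT={a@B1, c@B1, d@B0, d@B4, e@B4, f@B3}
  B4: | IN={a@B1, c@B1, d@B0, d@B4, e@B4, f@B2, f@B3} | OUT={a@B1, c@B1, d@B4, e@B4, f@B2, f@B3}
  B5: | IN={a@B1, c@B1, d@B4, e@B4, f@B2, f@B3} | OUT={a@B1, b@B5, c@B1, d@B4, e@B4, f@B2, f@B3}
  B6: | IN={a@B1, b@B5, c@B1, d@B4, e@B4, f@B2, f@B3} | OUT={a@B6, b@B5, c@B1, d@B4, e@B4, f@B2, f@B3}
  B7: | IN={a@B1, a@B6, b@B5, c@B1, d@B4, e@B4, f@B2, f@B3} | OUT={a@B1, a@B6, b@B5, c@B1, d@B4, e@B4, f@B2, f@B3}
  B8: | IN={a@B1, a@B6, b@B5, c@B1, d@B4, e@B4, f@B2, f@B3} | OUT={a@B1, a@B6, b@B8, c@B8, d@B4, e@B4, f@B2, f@B3}
  B9: | IN={a@B1, a@B6, b@B8, c@B8, d@B4, e@B4, f@B2, f@B3} | OUT={a@B1, a@B6, b@B8, c@B9, d@B4, e@B4, f@B2, f@B3}

Merge at B2: IN[B2] = OUT[B1] = {a@B1, c@B1, d@B0, d@B4, e@B4, f@B1}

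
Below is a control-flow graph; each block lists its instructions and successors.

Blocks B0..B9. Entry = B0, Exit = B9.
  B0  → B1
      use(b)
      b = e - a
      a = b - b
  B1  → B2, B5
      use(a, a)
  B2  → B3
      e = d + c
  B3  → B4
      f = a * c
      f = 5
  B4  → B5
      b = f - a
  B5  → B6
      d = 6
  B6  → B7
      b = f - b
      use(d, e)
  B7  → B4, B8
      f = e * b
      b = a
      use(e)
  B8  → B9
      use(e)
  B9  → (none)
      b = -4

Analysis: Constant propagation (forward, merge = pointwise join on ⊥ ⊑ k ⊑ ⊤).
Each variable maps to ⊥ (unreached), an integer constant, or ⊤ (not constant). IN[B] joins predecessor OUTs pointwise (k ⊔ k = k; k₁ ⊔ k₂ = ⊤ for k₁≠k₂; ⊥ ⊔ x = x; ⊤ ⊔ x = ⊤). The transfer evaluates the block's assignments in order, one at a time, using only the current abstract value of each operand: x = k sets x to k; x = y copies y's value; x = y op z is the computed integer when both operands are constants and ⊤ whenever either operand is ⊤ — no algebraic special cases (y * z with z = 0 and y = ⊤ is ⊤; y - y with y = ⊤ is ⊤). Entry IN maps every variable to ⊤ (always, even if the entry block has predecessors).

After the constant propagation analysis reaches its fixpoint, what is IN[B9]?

Answer: {a: ⊤, b: ⊤, c: ⊤, d: 6, e: ⊤, f: ⊤}

Working:
Fixpoint table:
  B0:   IN=(all ⊤)   OUT=(all ⊤)
  B1:   IN=(all ⊤)   OUT=(all ⊤)
  B2:   IN=(all ⊤)   OUT=(all ⊤)
  B3:   IN=(all ⊤)   OUT={f:5; rest ⊤}
  B4:   IN=(all ⊤)   OUT=(all ⊤)
  B5:   IN=(all ⊤)   OUT={d:6; rest ⊤}
  B6:   IN={d:6; rest ⊤}   OUT={d:6; rest ⊤}
  B7:   IN={d:6; rest ⊤}   OUT={d:6; rest ⊤}
  B8:   IN={d:6; rest ⊤}   OUT={d:6; rest ⊤}
  B9:   IN={d:6; rest ⊤}   OUT={b:-4, d:6; rest ⊤}

Merge at B9: IN[B9] = OUT[B8] = {a: ⊤, b: ⊤, c: ⊤, d: 6, e: ⊤, f: ⊤}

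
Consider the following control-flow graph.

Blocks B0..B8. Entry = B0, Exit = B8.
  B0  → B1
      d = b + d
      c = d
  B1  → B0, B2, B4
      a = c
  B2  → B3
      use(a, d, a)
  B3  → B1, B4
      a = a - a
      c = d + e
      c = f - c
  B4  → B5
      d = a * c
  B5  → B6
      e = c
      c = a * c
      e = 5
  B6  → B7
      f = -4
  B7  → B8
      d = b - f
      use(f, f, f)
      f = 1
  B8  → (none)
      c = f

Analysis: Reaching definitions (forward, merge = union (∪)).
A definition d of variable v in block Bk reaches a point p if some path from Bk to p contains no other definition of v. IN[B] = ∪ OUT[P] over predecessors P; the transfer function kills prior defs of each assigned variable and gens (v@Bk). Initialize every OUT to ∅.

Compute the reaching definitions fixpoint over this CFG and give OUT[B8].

Answer: {a@B1, a@B3, c@B8, d@B7, e@B5, f@B7}

Working:
Converged values:
  B0:   IN={a@B1, c@B0, c@B3, d@B0}   OUT={a@B1, c@B0, d@B0}
  B1:   IN={a@B1, a@B3, c@B0, c@B3, d@B0}   OUT={a@B1, c@B0, c@B3, d@B0}
  B2:   IN={a@B1, c@B0, c@B3, d@B0}   OUT={a@B1, c@B0, c@B3, d@B0}
  B3:   IN={a@B1, c@B0, c@B3, d@B0}   OUT={a@B3, c@B3, d@B0}
  B4:   IN={a@B1, a@B3, c@B0, c@B3, d@B0}   OUT={a@B1, a@B3, c@B0, c@B3, d@B4}
  B5:   IN={a@B1, a@B3, c@B0, c@B3, d@B4}   OUT={a@B1, a@B3, c@B5, d@B4, e@B5}
  B6:   IN={a@B1, a@B3, c@B5, d@B4, e@B5}   OUT={a@B1, a@B3, c@B5, d@B4, e@B5, f@B6}
  B7:   IN={a@B1, a@B3, c@B5, d@B4, e@B5, f@B6}   OUT={a@B1, a@B3, c@B5, d@B7, e@B5, f@B7}
  B8:   IN={a@B1, a@B3, c@B5, d@B7, e@B5, f@B7}   OUT={a@B1, a@B3, c@B8, d@B7, e@B5, f@B7}

Merge at B8: IN[B8] = OUT[B7] = {a@B1, a@B3, c@B5, d@B7, e@B5, f@B7}
Applying B8's transfer function to that IN value gives OUT[B8] (row B8 above).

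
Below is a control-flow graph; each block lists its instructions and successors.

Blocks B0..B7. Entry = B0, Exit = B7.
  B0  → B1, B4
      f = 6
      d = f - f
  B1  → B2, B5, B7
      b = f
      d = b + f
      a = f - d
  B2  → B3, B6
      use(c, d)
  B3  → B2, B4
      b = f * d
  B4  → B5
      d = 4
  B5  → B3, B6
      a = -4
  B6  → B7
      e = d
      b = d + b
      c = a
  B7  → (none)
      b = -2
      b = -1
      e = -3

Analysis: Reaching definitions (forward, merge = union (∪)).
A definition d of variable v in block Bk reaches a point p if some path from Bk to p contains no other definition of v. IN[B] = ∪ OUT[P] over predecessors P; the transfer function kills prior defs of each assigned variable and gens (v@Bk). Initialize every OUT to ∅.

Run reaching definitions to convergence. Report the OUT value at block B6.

Converged values:
  B0:  IN={}  OUT={d@B0, f@B0}
  B1:  IN={d@B0, f@B0}  OUT={a@B1, b@B1, d@B1, f@B0}
  B2:  IN={a@B1, a@B5, b@B1, b@B3, d@B1, d@B4, f@B0}  OUT={a@B1, a@B5, b@B1, b@B3, d@B1, d@B4, f@B0}
  B3:  IN={a@B1, a@B5, b@B1, b@B3, d@B1, d@B4, f@B0}  OUT={a@B1, a@B5, b@B3, d@B1, d@B4, f@B0}
  B4:  IN={a@B1, a@B5, b@B3, d@B0, d@B1, d@B4, f@B0}  OUT={a@B1, a@B5, b@B3, d@B4, f@B0}
  B5:  IN={a@B1, a@B5, b@B1, b@B3, d@B1, d@B4, f@B0}  OUT={a@B5, b@B1, b@B3, d@B1, d@B4, f@B0}
  B6:  IN={a@B1, a@B5, b@B1, b@B3, d@B1, d@B4, f@B0}  OUT={a@B1, a@B5, b@B6, c@B6, d@B1, d@B4, e@B6, f@B0}
  B7:  IN={a@B1, a@B5, b@B1, b@B6, c@B6, d@B1, d@B4, e@B6, f@B0}  OUT={a@B1, a@B5, b@B7, c@B6, d@B1, d@B4, e@B7, f@B0}

Merge at B6: IN[B6] = OUT[B2] ⊔ OUT[B5] = {a@B1, a@B5, b@B1, b@B3, d@B1, d@B4, f@B0}
Applying B6's transfer function to that IN value gives OUT[B6] (row B6 above).

Answer: {a@B1, a@B5, b@B6, c@B6, d@B1, d@B4, e@B6, f@B0}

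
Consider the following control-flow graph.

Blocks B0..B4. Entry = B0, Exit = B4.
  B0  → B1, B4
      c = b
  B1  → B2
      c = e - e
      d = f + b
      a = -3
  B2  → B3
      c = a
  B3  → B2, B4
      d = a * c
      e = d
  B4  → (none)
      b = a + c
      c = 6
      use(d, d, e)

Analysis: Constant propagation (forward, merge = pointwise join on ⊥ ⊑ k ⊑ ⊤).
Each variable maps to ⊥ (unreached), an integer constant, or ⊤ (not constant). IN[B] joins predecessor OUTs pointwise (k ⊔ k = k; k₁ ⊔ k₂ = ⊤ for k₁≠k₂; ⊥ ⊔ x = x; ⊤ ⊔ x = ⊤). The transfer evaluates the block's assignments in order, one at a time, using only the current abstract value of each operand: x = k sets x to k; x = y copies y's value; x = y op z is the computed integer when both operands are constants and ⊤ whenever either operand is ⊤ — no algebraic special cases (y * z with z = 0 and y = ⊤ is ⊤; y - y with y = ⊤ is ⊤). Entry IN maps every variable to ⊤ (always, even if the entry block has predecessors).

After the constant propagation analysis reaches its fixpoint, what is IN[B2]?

Fixpoint table:
  B0:   IN=(all ⊤)   OUT=(all ⊤)
  B1:   IN=(all ⊤)   OUT={a:-3; rest ⊤}
  B2:   IN={a:-3; rest ⊤}   OUT={a:-3, c:-3; rest ⊤}
  B3:   IN={a:-3, c:-3; rest ⊤}   OUT={a:-3, c:-3, d:9, e:9; rest ⊤}
  B4:   IN=(all ⊤)   OUT={c:6; rest ⊤}

Merge at B2: IN[B2] = OUT[B1] ⊔ OUT[B3] = {a: -3, b: ⊤, c: ⊤, d: ⊤, e: ⊤, f: ⊤}

Answer: {a: -3, b: ⊤, c: ⊤, d: ⊤, e: ⊤, f: ⊤}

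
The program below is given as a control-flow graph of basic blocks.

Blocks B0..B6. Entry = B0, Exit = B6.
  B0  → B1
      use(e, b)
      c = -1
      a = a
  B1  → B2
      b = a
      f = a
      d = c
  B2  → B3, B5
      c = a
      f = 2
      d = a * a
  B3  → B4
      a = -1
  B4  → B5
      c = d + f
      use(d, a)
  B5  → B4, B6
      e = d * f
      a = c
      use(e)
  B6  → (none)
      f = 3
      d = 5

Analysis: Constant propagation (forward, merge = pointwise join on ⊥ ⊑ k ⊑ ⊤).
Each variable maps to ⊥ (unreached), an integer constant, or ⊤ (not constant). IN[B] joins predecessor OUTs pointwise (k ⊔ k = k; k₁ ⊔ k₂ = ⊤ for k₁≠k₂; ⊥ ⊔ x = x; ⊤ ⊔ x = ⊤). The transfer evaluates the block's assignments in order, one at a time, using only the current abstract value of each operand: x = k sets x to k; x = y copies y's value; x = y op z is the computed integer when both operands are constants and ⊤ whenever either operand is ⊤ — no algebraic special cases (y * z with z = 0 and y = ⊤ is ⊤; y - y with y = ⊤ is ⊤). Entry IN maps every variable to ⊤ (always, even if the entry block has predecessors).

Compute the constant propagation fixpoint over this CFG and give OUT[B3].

Fixpoint table:
  B0: | IN=(all ⊤) | OUT={c:-1; rest ⊤}
  B1: | IN={c:-1; rest ⊤} | OUT={c:-1, d:-1; rest ⊤}
  B2: | IN={c:-1, d:-1; rest ⊤} | OUT={f:2; rest ⊤}
  B3: | IN={f:2; rest ⊤} | OUT={a:-1, f:2; rest ⊤}
  B4: | IN={f:2; rest ⊤} | OUT={f:2; rest ⊤}
  B5: | IN={f:2; rest ⊤} | OUT={f:2; rest ⊤}
  B6: | IN={f:2; rest ⊤} | OUT={d:5, f:3; rest ⊤}

Merge at B3: IN[B3] = OUT[B2] = {a: ⊤, b: ⊤, c: ⊤, d: ⊤, e: ⊤, f: 2}
Applying B3's transfer function to that IN value gives OUT[B3] (row B3 above).

Answer: {a: -1, b: ⊤, c: ⊤, d: ⊤, e: ⊤, f: 2}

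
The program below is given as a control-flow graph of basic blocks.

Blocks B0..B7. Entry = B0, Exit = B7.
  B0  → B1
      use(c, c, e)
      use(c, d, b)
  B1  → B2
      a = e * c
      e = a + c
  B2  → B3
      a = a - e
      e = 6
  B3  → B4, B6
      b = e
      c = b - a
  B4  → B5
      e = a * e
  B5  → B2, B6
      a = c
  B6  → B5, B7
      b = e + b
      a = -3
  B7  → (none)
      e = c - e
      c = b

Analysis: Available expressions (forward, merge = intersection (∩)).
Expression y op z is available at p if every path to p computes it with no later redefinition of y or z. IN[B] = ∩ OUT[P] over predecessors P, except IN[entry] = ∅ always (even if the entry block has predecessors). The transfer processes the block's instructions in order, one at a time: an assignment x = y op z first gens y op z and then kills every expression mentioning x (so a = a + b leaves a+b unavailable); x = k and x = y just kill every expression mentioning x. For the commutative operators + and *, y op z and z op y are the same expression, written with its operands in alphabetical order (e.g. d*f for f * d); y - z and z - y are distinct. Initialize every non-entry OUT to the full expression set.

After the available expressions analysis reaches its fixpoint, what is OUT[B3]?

Answer: {b-a}

Trace:
Converged values:
  B0: | IN={} | OUT={}
  B1: | IN={} | OUT={a+c}
  B2: | IN={} | OUT={}
  B3: | IN={} | OUT={b-a}
  B4: | IN={b-a} | OUT={b-a}
  B5: | IN={} | OUT={}
  B6: | IN={} | OUT={}
  B7: | IN={} | OUT={}

Merge at B3: IN[B3] = OUT[B2] = {}
Applying B3's transfer function to that IN value gives OUT[B3] (row B3 above).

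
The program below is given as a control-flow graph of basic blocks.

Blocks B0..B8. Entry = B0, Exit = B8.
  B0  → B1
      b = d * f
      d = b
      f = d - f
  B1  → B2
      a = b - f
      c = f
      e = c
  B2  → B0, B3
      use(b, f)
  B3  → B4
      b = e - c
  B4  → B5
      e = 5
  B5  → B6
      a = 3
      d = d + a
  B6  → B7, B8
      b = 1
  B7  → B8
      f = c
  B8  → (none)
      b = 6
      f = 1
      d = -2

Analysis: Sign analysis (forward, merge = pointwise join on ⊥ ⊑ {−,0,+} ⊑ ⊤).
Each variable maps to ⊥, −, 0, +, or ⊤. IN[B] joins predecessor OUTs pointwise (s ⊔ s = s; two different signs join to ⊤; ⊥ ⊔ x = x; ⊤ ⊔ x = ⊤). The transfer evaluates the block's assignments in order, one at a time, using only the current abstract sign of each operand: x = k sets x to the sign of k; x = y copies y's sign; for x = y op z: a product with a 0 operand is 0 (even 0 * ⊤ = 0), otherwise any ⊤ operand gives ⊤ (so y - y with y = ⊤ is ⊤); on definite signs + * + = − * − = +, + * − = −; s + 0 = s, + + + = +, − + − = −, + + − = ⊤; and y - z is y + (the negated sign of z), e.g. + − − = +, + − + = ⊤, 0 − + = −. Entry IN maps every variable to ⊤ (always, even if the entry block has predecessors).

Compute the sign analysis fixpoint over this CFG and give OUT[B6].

Answer: {a: +, b: +, c: ⊤, d: ⊤, e: +, f: ⊤}

Working:
Per-block solution:
  B0:   IN=(all ⊤)   OUT=(all ⊤)
  B1:   IN=(all ⊤)   OUT=(all ⊤)
  B2:   IN=(all ⊤)   OUT=(all ⊤)
  B3:   IN=(all ⊤)   OUT=(all ⊤)
  B4:   IN=(all ⊤)   OUT={e:+; rest ⊤}
  B5:   IN={e:+; rest ⊤}   OUT={a:+, e:+; rest ⊤}
  B6:   IN={a:+, e:+; rest ⊤}   OUT={a:+, b:+, e:+; rest ⊤}
  B7:   IN={a:+, b:+, e:+; rest ⊤}   OUT={a:+, b:+, e:+; rest ⊤}
  B8:   IN={a:+, b:+, e:+; rest ⊤}   OUT={a:+, b:+, d:-, e:+, f:+; rest ⊤}

Merge at B6: IN[B6] = OUT[B5] = {a: +, b: ⊤, c: ⊤, d: ⊤, e: +, f: ⊤}
Applying B6's transfer function to that IN value gives OUT[B6] (row B6 above).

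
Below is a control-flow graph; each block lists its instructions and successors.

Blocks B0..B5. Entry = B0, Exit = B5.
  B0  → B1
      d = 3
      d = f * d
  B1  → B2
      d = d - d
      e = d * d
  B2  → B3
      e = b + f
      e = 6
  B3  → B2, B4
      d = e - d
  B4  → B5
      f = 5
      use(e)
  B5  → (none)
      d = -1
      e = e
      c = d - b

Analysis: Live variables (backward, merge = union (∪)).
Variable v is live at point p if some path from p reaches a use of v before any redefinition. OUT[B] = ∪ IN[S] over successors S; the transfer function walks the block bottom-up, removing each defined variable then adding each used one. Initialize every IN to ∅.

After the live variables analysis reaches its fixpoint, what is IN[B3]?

Per-block solution:
  B0: | IN={b, f} | OUT={b, d, f}
  B1: | IN={b, d, f} | OUT={b, d, f}
  B2: | IN={b, d, f} | OUT={b, d, e, f}
  B3: | IN={b, d, e, f} | OUT={b, d, e, f}
  B4: | IN={b, e} | OUT={b, e}
  B5: | IN={b, e} | OUT={}

Merge at B3: OUT[B3] = IN[B2] ⊔ IN[B4] = {b, d, e, f}
Applying B3's transfer function to that OUT value gives IN[B3] (row B3 above).

Answer: {b, d, e, f}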